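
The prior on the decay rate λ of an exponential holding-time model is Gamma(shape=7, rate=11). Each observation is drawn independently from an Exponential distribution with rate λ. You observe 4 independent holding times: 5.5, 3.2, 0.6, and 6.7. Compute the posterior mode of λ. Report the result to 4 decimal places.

λ̂_MAP = 0.3704

The Exponential(rate=λ) likelihood is ∝ λ^n e^(−λΣtᵢ). Here n = 4 and Σtᵢ = 5.5 + 3.2 + 0.6 + 6.7 = 16.
Posterior ∝ λ^6e^(−11λ) · λ^4e^(−16λ) = λ^10e^(−27λ), i.e. Gamma(11, 27).
Mode = (a−1)/b = 10/27 ≈ 0.3704.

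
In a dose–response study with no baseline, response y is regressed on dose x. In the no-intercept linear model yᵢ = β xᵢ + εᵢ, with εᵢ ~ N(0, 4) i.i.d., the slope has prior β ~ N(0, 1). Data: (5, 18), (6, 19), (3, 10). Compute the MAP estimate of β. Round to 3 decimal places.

log p(β | y) = −Σ(yᵢ − βxᵢ)²/(2·4) − β²/(2·1) + const.
Setting the derivative to zero: Σxᵢ(yᵢ − βxᵢ)/4 − β/1 = 0, so β = Σxᵢyᵢ / (Σxᵢ² + σ²/τ²).
Σxᵢyᵢ = 5·18 + 6·19 + 3·10 = 234; Σxᵢ² = 70; σ²/τ² = 4.
β̂_MAP = 234 / (70 + 4) = 234/74 ≈ 3.162.

β̂_MAP = 3.162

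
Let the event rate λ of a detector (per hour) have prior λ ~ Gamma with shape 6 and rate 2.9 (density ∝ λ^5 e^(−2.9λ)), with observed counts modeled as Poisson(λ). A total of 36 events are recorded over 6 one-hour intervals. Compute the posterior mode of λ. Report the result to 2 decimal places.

λ̂_MAP = 4.61

Σxᵢ = 36, n = 6.
Posterior ∝ λ^5e^(−2.9λ) · λ^36e^(−6λ) = λ^41e^(−8.9λ), i.e. Gamma(shape=42, rate=8.9).
The mode of a Gamma(a, b) with a ≥ 1 (shape–rate) is (a−1)/b = 41/8.9 ≈ 4.61.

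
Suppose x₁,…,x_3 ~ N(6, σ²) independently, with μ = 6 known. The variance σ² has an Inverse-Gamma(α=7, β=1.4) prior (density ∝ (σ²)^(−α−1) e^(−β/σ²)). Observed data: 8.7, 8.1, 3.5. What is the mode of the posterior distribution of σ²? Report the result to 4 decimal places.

σ̂²_MAP = 1.0921

Sum of squared deviations about the known mean: SS = (8.7−6)² + (8.1−6)² + (3.5−6)² = 17.95.
The Normal likelihood contributes (σ²)^(−n/2) exp(−SS/(2σ²)), so the posterior is Inverse-Gamma(α + n/2, β + SS/2) = Inverse-Gamma(8.5, 10.375).
The mode of Inverse-Gamma(a, b) is b/(a+1) = 10.375/9.5 ≈ 1.0921.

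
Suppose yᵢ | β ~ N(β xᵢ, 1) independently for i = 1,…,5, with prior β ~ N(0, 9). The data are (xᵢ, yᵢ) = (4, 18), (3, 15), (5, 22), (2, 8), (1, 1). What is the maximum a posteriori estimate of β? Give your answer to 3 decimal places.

β̂_MAP = 4.427

log p(β | y) = −Σ(yᵢ − βxᵢ)²/(2·1) − β²/(2·9) + const.
Setting the derivative to zero: Σxᵢ(yᵢ − βxᵢ)/1 − β/9 = 0, so β = Σxᵢyᵢ / (Σxᵢ² + σ²/τ²).
Σxᵢyᵢ = 4·18 + 3·15 + 5·22 + 2·8 + 1·1 = 244; Σxᵢ² = 55; σ²/τ² = 1/9.
β̂_MAP = 244 / (55 + 1/9) = 244/(496/9) = 549/124 ≈ 4.427.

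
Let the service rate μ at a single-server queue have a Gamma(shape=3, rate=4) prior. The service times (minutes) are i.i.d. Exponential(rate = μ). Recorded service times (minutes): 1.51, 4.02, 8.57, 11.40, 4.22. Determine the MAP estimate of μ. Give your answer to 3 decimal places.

The Exponential(rate=μ) likelihood is ∝ μ^n e^(−μΣtᵢ). Here n = 5 and Σtᵢ = 1.51 + 4.02 + 8.57 + 11.40 + 4.22 = 29.72.
Posterior ∝ μ^2e^(−4μ) · μ^5e^(−29.72μ) = μ^7e^(−33.72μ), i.e. Gamma(8, 33.72).
Mode = (a−1)/b = 7/33.72 ≈ 0.208.

μ̂_MAP = 0.208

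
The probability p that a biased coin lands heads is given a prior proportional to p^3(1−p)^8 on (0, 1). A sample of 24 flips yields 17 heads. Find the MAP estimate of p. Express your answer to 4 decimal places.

p̂_MAP = 0.5714

The prior density ∝ p^3(1−p)^8 is the kernel of Beta(4, 9).
Data: 17 successes in 24 trials. The binomial likelihood contributes p^17(1−p)^7, so the posterior is Beta(4+17, 9+7) = Beta(21, 16).
For Beta(a, b) with a, b > 1 the mode is (a−1)/(a+b−2) = 20/35 ≈ 0.5714.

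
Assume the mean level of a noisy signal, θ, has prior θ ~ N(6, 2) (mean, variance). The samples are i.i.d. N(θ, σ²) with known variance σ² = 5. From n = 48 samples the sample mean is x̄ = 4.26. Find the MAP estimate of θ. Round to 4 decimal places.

n = 48, x̄ = 4.26.
For a Normal prior and Normal likelihood with known variance, the posterior is Normal; its mode equals its mean, the precision-weighted average.
Prior precision 1/σ₀² = 1/2 = 0.5; data precision n/σ² = 48/5 = 9.6.
θ̂ = (0.5·6 + 9.6·4.26) / (0.5 + 9.6) = 43.896/10.1 = 10974/2525 ≈ 4.3461.

θ̂_MAP = 4.3461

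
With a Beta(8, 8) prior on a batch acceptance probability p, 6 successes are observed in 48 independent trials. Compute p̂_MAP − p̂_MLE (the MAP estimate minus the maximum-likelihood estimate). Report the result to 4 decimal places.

Posterior is Beta(14, 50); MAP = (14−1)/(64−2) = 13/62 ≈ 0.20968.
MLE ignores the prior: p̂_MLE = k/n = 6/48 ≈ 0.12500.
Difference = 13/62 − 6/48 = 21/248 ≈ 0.0847.

MAP − MLE = 0.0847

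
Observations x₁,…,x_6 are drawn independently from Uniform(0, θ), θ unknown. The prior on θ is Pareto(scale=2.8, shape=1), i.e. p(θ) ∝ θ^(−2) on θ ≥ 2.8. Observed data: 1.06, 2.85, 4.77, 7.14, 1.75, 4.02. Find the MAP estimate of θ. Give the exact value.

The Uniform(0, θ) likelihood is θ^(−n) for θ ≥ max(xᵢ), zero otherwise. Here max(xᵢ) = 7.14.
Posterior ∝ θ^(−2) · θ^(−6) = θ^(−8) on θ ≥ max(2.8, 7.14) = 7.14.
This density is strictly decreasing in θ, so the posterior mode lies at the lower boundary of the support.

θ̂_MAP = 7.14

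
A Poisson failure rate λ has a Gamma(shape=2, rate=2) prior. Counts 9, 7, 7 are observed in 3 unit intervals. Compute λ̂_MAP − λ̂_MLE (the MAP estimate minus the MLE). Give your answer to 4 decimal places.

MAP − MLE = -2.8667

Σxᵢ = 23. Posterior is Gamma(25, 5); MAP = (25−1)/5 = 24/5 ≈ 4.80000.
MLE = x̄ = 23/3 ≈ 7.66667.
Difference = 24/5 − 23/3 = -43/15 ≈ -2.8667.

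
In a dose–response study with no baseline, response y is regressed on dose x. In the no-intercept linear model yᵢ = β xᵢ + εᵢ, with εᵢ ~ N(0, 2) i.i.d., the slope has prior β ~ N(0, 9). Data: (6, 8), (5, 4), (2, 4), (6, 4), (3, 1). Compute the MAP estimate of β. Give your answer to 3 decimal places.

β̂_MAP = 0.934

log p(β | y) = −Σ(yᵢ − βxᵢ)²/(2·2) − β²/(2·9) + const.
Setting the derivative to zero: Σxᵢ(yᵢ − βxᵢ)/2 − β/9 = 0, so β = Σxᵢyᵢ / (Σxᵢ² + σ²/τ²).
Σxᵢyᵢ = 6·8 + 5·4 + 2·4 + 6·4 + 3·1 = 103; Σxᵢ² = 110; σ²/τ² = 2/9.
β̂_MAP = 103 / (110 + 2/9) = 103/(992/9) = 927/992 ≈ 0.934.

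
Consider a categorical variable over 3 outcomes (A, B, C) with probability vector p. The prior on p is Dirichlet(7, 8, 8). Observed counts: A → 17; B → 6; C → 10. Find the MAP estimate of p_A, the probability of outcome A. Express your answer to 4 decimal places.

MAP estimate of p_A = 0.4340

The posterior is Dirichlet(αᵢ + nᵢ) = Dirichlet(24, 14, 18).
For a Dirichlet(a₁,…,a_K) with all aᵢ > 1, the mode has j-th component (aⱼ − 1)/(Σaᵢ − K).
Here Σaᵢ = 56 and K = 3, so p_A = (24 − 1)/(56 − 3) = 23/53 ≈ 0.4340.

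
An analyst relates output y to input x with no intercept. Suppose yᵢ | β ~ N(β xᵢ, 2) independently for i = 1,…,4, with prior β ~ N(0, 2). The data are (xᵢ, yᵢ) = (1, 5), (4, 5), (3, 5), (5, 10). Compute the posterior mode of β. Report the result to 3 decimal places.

β̂_MAP = 1.731

log p(β | y) = −Σ(yᵢ − βxᵢ)²/(2·2) − β²/(2·2) + const.
Setting the derivative to zero: Σxᵢ(yᵢ − βxᵢ)/2 − β/2 = 0, so β = Σxᵢyᵢ / (Σxᵢ² + σ²/τ²).
Σxᵢyᵢ = 1·5 + 4·5 + 3·5 + 5·10 = 90; Σxᵢ² = 51; σ²/τ² = 1.
β̂_MAP = 90 / (51 + 1) = 90/52 ≈ 1.731.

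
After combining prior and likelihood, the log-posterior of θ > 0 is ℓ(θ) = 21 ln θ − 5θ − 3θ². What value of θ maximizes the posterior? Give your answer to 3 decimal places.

ℓ'(θ) = 21/θ − 5 − 6θ. Setting this to zero and multiplying by θ: 6θ² + 5θ − 21 = 0.
θ = (−5 + √(5² + 4·6·21)) / (2·6) = (−5 + √529) / 12 = (−5 + 23)/12 = 3/2.
ℓ''(θ) = −21/θ² − 6 < 0, confirming a maximum.

θ̂_MAP = 1.500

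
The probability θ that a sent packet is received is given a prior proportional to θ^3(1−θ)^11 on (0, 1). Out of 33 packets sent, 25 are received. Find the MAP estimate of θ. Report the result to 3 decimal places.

θ̂_MAP = 0.596

The prior density ∝ θ^3(1−θ)^11 is the kernel of Beta(4, 12).
Data: 25 successes in 33 trials. The binomial likelihood contributes θ^25(1−θ)^8, so the posterior is Beta(4+25, 12+8) = Beta(29, 20).
For Beta(a, b) with a, b > 1 the mode is (a−1)/(a+b−2) = 28/47 ≈ 0.596.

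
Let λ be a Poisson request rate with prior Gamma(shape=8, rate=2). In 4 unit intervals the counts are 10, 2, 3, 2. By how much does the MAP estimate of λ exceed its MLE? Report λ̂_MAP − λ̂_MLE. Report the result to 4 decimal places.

Σxᵢ = 17. Posterior is Gamma(25, 6); MAP = (25−1)/6 = 24/6 ≈ 4.00000.
MLE = x̄ = 17/4 ≈ 4.25000.
Difference = 24/6 − 17/4 = -1/4 ≈ -0.2500.

MAP − MLE = -0.2500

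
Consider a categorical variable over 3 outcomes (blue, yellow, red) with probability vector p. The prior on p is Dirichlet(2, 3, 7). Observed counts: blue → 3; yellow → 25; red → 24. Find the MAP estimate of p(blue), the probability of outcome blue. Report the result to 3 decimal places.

MAP estimate of p(blue) = 0.066

The posterior is Dirichlet(αᵢ + nᵢ) = Dirichlet(5, 28, 31).
For a Dirichlet(a₁,…,a_K) with all aᵢ > 1, the mode has j-th component (aⱼ − 1)/(Σaᵢ − K).
Here Σaᵢ = 64 and K = 3, so p(blue) = (5 − 1)/(64 − 3) = 4/61 ≈ 0.066.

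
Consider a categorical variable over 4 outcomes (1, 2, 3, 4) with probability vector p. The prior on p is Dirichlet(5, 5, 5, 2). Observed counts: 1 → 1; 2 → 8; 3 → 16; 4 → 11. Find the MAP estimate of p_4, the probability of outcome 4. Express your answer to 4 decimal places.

MAP estimate: 0.2449

The posterior is Dirichlet(αᵢ + nᵢ) = Dirichlet(6, 13, 21, 13).
For a Dirichlet(a₁,…,a_K) with all aᵢ > 1, the mode has j-th component (aⱼ − 1)/(Σaᵢ − K).
Here Σaᵢ = 53 and K = 4, so p_4 = (13 − 1)/(53 − 4) = 12/49 ≈ 0.2449.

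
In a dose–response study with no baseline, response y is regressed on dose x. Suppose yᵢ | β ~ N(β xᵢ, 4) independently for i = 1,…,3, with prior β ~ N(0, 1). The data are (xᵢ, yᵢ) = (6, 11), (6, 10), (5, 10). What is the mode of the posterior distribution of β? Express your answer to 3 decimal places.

β̂_MAP = 1.743

log p(β | y) = −Σ(yᵢ − βxᵢ)²/(2·4) − β²/(2·1) + const.
Setting the derivative to zero: Σxᵢ(yᵢ − βxᵢ)/4 − β/1 = 0, so β = Σxᵢyᵢ / (Σxᵢ² + σ²/τ²).
Σxᵢyᵢ = 6·11 + 6·10 + 5·10 = 176; Σxᵢ² = 97; σ²/τ² = 4.
β̂_MAP = 176 / (97 + 4) = 176/101 ≈ 1.743.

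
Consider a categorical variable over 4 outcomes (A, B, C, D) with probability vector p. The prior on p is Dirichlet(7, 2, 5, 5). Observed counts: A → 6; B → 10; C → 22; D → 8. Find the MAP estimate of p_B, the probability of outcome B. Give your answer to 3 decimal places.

MAP estimate of p_B = 0.180

The posterior is Dirichlet(αᵢ + nᵢ) = Dirichlet(13, 12, 27, 13).
For a Dirichlet(a₁,…,a_K) with all aᵢ > 1, the mode has j-th component (aⱼ − 1)/(Σaᵢ − K).
Here Σaᵢ = 65 and K = 4, so p_B = (12 − 1)/(65 − 4) = 11/61 ≈ 0.180.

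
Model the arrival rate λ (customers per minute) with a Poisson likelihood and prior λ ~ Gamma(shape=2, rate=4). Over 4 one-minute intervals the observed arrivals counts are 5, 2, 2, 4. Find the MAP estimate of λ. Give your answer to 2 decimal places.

λ̂_MAP = 1.75

Σxᵢ = 5+2+2+4 = 13, with n = 4.
Posterior ∝ λe^(−4λ) · λ^13e^(−4λ) = λ^14e^(−8λ), i.e. Gamma(shape=15, rate=8).
The mode of a Gamma(a, b) with a ≥ 1 (shape–rate) is (a−1)/b = 14/8 ≈ 1.75.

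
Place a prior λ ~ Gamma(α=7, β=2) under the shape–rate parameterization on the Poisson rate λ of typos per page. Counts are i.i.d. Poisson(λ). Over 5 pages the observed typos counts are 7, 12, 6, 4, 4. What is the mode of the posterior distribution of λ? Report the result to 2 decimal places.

Σxᵢ = 7+12+6+4+4 = 33, with n = 5.
Posterior ∝ λ^6e^(−2λ) · λ^33e^(−5λ) = λ^39e^(−7λ), i.e. Gamma(shape=40, rate=7).
The mode of a Gamma(a, b) with a ≥ 1 (shape–rate) is (a−1)/b = 39/7 ≈ 5.57.

λ̂_MAP = 5.57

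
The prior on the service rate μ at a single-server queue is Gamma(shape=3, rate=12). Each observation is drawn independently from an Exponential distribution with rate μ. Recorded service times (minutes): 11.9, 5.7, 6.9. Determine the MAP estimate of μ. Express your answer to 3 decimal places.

The Exponential(rate=μ) likelihood is ∝ μ^n e^(−μΣtᵢ). Here n = 3 and Σtᵢ = 11.9 + 5.7 + 6.9 = 24.5.
Posterior ∝ μ^2e^(−12μ) · μ^3e^(−24.5μ) = μ^5e^(−36.5μ), i.e. Gamma(6, 36.5).
Mode = (a−1)/b = 5/36.5 ≈ 0.137.

μ̂_MAP = 0.137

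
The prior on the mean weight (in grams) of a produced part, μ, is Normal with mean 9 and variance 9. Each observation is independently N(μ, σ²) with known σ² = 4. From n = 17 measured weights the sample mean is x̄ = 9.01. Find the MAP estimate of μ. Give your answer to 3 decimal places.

μ̂_MAP = 9.010

n = 17, x̄ = 9.01.
For a Normal prior and Normal likelihood with known variance, the posterior is Normal; its mode equals its mean, the precision-weighted average.
Prior precision 1/σ₀² = 1/9; data precision n/σ² = 17/4 = 4.25.
μ̂ = ((1/9)·9 + 4.25·9.01) / (1/9 + 4.25) = 39.2925/(157/36) = 141453/15700 ≈ 9.010.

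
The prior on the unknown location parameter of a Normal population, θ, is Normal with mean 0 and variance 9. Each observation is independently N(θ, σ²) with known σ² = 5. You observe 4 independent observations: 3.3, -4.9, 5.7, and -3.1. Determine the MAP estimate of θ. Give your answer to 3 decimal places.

θ̂_MAP = 0.220

n = 4; x̄ = (3.3 + (-4.9) + 5.7 + (-3.1))/4 = 1/4 = 0.25.
For a Normal prior and Normal likelihood with known variance, the posterior is Normal; its mode equals its mean, the precision-weighted average.
Prior precision 1/σ₀² = 1/9; data precision n/σ² = 4/5 = 0.8.
θ̂ = ((1/9)·0 + 0.8·0.25) / (1/9 + 0.8) = 0.2/(41/45) = 9/41 ≈ 0.220.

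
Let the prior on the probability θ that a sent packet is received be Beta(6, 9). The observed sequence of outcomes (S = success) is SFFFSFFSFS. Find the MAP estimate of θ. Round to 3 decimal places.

θ̂_MAP = 0.391

Prior: Beta(6, 9).
Data: 4 successes in 10 trials (from the sequence). The binomial likelihood contributes θ^4(1−θ)^6, so the posterior is Beta(6+4, 9+6) = Beta(10, 15).
For Beta(a, b) with a, b > 1 the mode is (a−1)/(a+b−2) = 9/23 ≈ 0.391.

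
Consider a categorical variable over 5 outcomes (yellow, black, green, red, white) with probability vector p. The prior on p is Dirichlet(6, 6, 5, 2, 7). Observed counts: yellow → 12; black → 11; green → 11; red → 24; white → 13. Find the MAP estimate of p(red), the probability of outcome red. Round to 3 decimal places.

MAP estimate of p(red) = 0.272

The posterior is Dirichlet(αᵢ + nᵢ) = Dirichlet(18, 17, 16, 26, 20).
For a Dirichlet(a₁,…,a_K) with all aᵢ > 1, the mode has j-th component (aⱼ − 1)/(Σaᵢ − K).
Here Σaᵢ = 97 and K = 5, so p(red) = (26 − 1)/(97 − 5) = 25/92 ≈ 0.272.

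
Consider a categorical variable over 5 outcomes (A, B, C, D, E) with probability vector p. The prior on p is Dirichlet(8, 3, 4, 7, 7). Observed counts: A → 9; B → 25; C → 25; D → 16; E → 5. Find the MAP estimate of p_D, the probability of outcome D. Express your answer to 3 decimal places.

The posterior is Dirichlet(αᵢ + nᵢ) = Dirichlet(17, 28, 29, 23, 12).
For a Dirichlet(a₁,…,a_K) with all aᵢ > 1, the mode has j-th component (aⱼ − 1)/(Σaᵢ − K).
Here Σaᵢ = 109 and K = 5, so p_D = (23 − 1)/(109 − 5) = 22/104 ≈ 0.212.

MAP estimate of p_D = 0.212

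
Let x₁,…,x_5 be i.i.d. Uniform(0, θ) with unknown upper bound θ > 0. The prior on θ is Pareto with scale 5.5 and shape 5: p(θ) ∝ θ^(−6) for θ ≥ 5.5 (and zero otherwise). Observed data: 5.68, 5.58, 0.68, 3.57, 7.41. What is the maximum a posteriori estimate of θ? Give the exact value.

θ̂_MAP = 7.41

The Uniform(0, θ) likelihood is θ^(−n) for θ ≥ max(xᵢ), zero otherwise. Here max(xᵢ) = 7.41.
Posterior ∝ θ^(−6) · θ^(−5) = θ^(−11) on θ ≥ max(5.5, 7.41) = 7.41.
This density is strictly decreasing in θ, so the posterior mode lies at the lower boundary of the support.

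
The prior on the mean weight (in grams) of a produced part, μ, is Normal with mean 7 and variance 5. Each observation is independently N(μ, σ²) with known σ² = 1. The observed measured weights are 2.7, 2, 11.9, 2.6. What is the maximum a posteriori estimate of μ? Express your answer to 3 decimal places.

n = 4; x̄ = (2.7 + 2 + 11.9 + 2.6)/4 = 19.2/4 = 4.8.
For a Normal prior and Normal likelihood with known variance, the posterior is Normal; its mode equals its mean, the precision-weighted average.
Prior precision 1/σ₀² = 1/5 = 0.2; data precision n/σ² = 4/1 = 4.
μ̂ = (0.2·7 + 4·4.8) / (0.2 + 4) = 20.6/4.2 = 103/21 ≈ 4.905.

μ̂_MAP = 4.905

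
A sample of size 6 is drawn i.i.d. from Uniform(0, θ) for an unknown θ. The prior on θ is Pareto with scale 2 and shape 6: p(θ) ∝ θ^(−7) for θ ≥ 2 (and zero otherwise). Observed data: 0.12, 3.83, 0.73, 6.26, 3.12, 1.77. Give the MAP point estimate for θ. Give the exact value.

θ̂_MAP = 6.26

The Uniform(0, θ) likelihood is θ^(−n) for θ ≥ max(xᵢ), zero otherwise. Here max(xᵢ) = 6.26.
Posterior ∝ θ^(−7) · θ^(−6) = θ^(−13) on θ ≥ max(2, 6.26) = 6.26.
This density is strictly decreasing in θ, so the posterior mode lies at the lower boundary of the support.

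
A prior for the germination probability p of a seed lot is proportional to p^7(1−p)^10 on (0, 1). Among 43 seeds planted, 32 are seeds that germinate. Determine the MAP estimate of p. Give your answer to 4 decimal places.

The prior density ∝ p^7(1−p)^10 is the kernel of Beta(8, 11).
Data: 32 successes in 43 trials. The binomial likelihood contributes p^32(1−p)^11, so the posterior is Beta(8+32, 11+11) = Beta(40, 22).
For Beta(a, b) with a, b > 1 the mode is (a−1)/(a+b−2) = 39/60 ≈ 0.6500.

p̂_MAP = 0.6500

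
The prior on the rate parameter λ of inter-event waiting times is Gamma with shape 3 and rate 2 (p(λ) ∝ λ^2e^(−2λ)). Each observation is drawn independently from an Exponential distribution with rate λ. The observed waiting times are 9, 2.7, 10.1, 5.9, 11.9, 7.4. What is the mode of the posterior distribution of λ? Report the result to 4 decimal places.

λ̂_MAP = 0.1633

The Exponential(rate=λ) likelihood is ∝ λ^n e^(−λΣtᵢ). Here n = 6 and Σtᵢ = 9 + 2.7 + 10.1 + 5.9 + 11.9 + 7.4 = 47.
Posterior ∝ λ^2e^(−2λ) · λ^6e^(−47λ) = λ^8e^(−49λ), i.e. Gamma(9, 49).
Mode = (a−1)/b = 8/49 ≈ 0.1633.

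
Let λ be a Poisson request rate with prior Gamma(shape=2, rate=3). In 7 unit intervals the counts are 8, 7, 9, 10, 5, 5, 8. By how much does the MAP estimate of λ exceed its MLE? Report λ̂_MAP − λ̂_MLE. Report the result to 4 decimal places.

Σxᵢ = 52. Posterior is Gamma(54, 10); MAP = (54−1)/10 = 53/10 ≈ 5.30000.
MLE = x̄ = 52/7 ≈ 7.42857.
Difference = 53/10 − 52/7 = -149/70 ≈ -2.1286.

MAP − MLE = -2.1286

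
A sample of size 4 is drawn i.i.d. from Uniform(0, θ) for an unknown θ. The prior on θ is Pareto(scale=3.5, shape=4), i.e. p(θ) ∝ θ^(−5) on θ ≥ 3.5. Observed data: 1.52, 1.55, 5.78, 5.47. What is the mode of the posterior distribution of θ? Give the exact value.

The Uniform(0, θ) likelihood is θ^(−n) for θ ≥ max(xᵢ), zero otherwise. Here max(xᵢ) = 5.78.
Posterior ∝ θ^(−5) · θ^(−4) = θ^(−9) on θ ≥ max(3.5, 5.78) = 5.78.
This density is strictly decreasing in θ, so the posterior mode lies at the lower boundary of the support.

θ̂_MAP = 5.78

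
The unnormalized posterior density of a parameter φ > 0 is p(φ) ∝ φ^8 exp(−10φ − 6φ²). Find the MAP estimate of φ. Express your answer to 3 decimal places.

φ̂_MAP = 0.500

ℓ'(φ) = 8/φ − 10 − 12φ. Setting this to zero and multiplying by φ: 12φ² + 10φ − 8 = 0.
φ = (−10 + √(10² + 4·12·8)) / (2·12) = (−10 + √484) / 24 = (−10 + 22)/24 = 1/2.
ℓ''(φ) = −8/φ² − 12 < 0, confirming a maximum.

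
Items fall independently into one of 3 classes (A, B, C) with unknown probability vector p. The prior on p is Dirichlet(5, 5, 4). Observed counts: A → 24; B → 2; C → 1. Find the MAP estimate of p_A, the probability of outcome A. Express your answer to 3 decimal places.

The posterior is Dirichlet(αᵢ + nᵢ) = Dirichlet(29, 7, 5).
For a Dirichlet(a₁,…,a_K) with all aᵢ > 1, the mode has j-th component (aⱼ − 1)/(Σaᵢ − K).
Here Σaᵢ = 41 and K = 3, so p_A = (29 − 1)/(41 − 3) = 28/38 ≈ 0.737.

MAP estimate of p_A = 0.737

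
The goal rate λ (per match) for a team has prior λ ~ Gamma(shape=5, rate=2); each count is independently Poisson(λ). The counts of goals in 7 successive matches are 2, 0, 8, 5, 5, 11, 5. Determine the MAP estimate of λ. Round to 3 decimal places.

Σxᵢ = 2+0+8+5+5+11+5 = 36, with n = 7.
Posterior ∝ λ^4e^(−2λ) · λ^36e^(−7λ) = λ^40e^(−9λ), i.e. Gamma(shape=41, rate=9).
The mode of a Gamma(a, b) with a ≥ 1 (shape–rate) is (a−1)/b = 40/9 ≈ 4.444.

λ̂_MAP = 4.444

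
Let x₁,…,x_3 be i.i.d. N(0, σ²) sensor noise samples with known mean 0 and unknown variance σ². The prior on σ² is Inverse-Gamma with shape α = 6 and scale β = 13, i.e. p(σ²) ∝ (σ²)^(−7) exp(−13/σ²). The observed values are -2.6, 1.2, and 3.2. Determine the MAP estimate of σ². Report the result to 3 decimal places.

Sum of squared deviations about the known mean: SS = (-2.6−0)² + (1.2−0)² + (3.2−0)² = 18.44.
The Normal likelihood contributes (σ²)^(−n/2) exp(−SS/(2σ²)), so the posterior is Inverse-Gamma(α + n/2, β + SS/2) = Inverse-Gamma(7.5, 22.22).
The mode of Inverse-Gamma(a, b) is b/(a+1) = 22.22/8.5 ≈ 2.614.

σ̂²_MAP = 2.614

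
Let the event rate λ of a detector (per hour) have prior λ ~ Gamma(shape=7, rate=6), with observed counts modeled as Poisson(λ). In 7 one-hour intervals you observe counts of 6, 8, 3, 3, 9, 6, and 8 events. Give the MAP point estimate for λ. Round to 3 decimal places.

Σxᵢ = 6+8+3+3+9+6+8 = 43, with n = 7.
Posterior ∝ λ^6e^(−6λ) · λ^43e^(−7λ) = λ^49e^(−13λ), i.e. Gamma(shape=50, rate=13).
The mode of a Gamma(a, b) with a ≥ 1 (shape–rate) is (a−1)/b = 49/13 ≈ 3.769.

λ̂_MAP = 3.769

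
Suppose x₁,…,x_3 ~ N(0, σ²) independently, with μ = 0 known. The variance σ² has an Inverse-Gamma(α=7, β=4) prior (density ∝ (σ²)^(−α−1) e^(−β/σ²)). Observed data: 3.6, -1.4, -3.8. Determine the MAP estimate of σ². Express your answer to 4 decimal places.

Sum of squared deviations about the known mean: SS = (3.6−0)² + (-1.4−0)² + (-3.8−0)² = 29.36.
The Normal likelihood contributes (σ²)^(−n/2) exp(−SS/(2σ²)), so the posterior is Inverse-Gamma(α + n/2, β + SS/2) = Inverse-Gamma(8.5, 18.68).
The mode of Inverse-Gamma(a, b) is b/(a+1) = 18.68/9.5 ≈ 1.9663.

σ̂²_MAP = 1.9663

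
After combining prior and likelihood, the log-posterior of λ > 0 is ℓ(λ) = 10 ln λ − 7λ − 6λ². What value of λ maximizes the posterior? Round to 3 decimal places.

λ̂_MAP = 0.667

ℓ'(λ) = 10/λ − 7 − 12λ. Setting this to zero and multiplying by λ: 12λ² + 7λ − 10 = 0.
λ = (−7 + √(7² + 4·12·10)) / (2·12) = (−7 + √529) / 24 = (−7 + 23)/24 = 2/3.
ℓ''(λ) = −10/λ² − 12 < 0, confirming a maximum.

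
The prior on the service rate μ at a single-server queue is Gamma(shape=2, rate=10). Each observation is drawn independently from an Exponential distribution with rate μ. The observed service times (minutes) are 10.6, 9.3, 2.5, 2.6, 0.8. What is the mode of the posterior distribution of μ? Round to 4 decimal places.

The Exponential(rate=μ) likelihood is ∝ μ^n e^(−μΣtᵢ). Here n = 5 and Σtᵢ = 10.6 + 9.3 + 2.5 + 2.6 + 0.8 = 25.8.
Posterior ∝ μe^(−10μ) · μ^5e^(−25.8μ) = μ^6e^(−35.8μ), i.e. Gamma(7, 35.8).
Mode = (a−1)/b = 6/35.8 ≈ 0.1676.

μ̂_MAP = 0.1676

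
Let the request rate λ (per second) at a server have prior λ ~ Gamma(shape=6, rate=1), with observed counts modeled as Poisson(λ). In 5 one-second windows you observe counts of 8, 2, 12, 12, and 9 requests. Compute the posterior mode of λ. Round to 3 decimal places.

λ̂_MAP = 8.000

Σxᵢ = 8+2+12+12+9 = 43, with n = 5.
Posterior ∝ λ^5e^(−1λ) · λ^43e^(−5λ) = λ^48e^(−6λ), i.e. Gamma(shape=49, rate=6).
The mode of a Gamma(a, b) with a ≥ 1 (shape–rate) is (a−1)/b = 48/6 ≈ 8.000.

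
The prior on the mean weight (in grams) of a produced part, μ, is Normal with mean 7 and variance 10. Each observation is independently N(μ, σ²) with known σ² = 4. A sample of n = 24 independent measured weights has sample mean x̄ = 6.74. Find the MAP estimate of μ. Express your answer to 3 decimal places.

n = 24, x̄ = 6.74.
For a Normal prior and Normal likelihood with known variance, the posterior is Normal; its mode equals its mean, the precision-weighted average.
Prior precision 1/σ₀² = 1/10 = 0.1; data precision n/σ² = 24/4 = 6.
μ̂ = (0.1·7 + 6·6.74) / (0.1 + 6) = 41.14/6.1 = 2057/305 ≈ 6.744.

μ̂_MAP = 6.744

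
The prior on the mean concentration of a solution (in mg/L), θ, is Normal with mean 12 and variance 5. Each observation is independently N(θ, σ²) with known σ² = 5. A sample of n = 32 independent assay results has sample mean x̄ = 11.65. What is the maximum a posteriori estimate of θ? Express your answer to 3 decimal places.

θ̂_MAP = 11.661

n = 32, x̄ = 11.65.
For a Normal prior and Normal likelihood with known variance, the posterior is Normal; its mode equals its mean, the precision-weighted average.
Prior precision 1/σ₀² = 1/5 = 0.2; data precision n/σ² = 32/5 = 6.4.
θ̂ = (0.2·12 + 6.4·11.65) / (0.2 + 6.4) = 76.96/6.6 = 1924/165 ≈ 11.661.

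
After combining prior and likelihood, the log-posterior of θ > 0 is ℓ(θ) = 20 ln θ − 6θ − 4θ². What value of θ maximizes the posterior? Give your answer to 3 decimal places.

ℓ'(θ) = 20/θ − 6 − 8θ. Setting this to zero and multiplying by θ: 8θ² + 6θ − 20 = 0.
θ = (−6 + √(6² + 4·8·20)) / (2·8) = (−6 + √676) / 16 = (−6 + 26)/16 = 5/4.
ℓ''(θ) = −20/θ² − 8 < 0, confirming a maximum.

θ̂_MAP = 1.250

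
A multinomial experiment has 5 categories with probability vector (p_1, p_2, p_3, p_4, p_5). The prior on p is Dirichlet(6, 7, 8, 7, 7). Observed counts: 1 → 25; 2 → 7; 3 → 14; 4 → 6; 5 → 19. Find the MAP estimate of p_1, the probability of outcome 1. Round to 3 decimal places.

MAP estimate: 0.297

The posterior is Dirichlet(αᵢ + nᵢ) = Dirichlet(31, 14, 22, 13, 26).
For a Dirichlet(a₁,…,a_K) with all aᵢ > 1, the mode has j-th component (aⱼ − 1)/(Σaᵢ − K).
Here Σaᵢ = 106 and K = 5, so p_1 = (31 − 1)/(106 − 5) = 30/101 ≈ 0.297.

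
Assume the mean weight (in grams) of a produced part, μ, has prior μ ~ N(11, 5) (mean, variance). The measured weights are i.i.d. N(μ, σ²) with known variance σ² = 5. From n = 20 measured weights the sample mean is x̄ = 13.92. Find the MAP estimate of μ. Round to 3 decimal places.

μ̂_MAP = 13.781

n = 20, x̄ = 13.92.
For a Normal prior and Normal likelihood with known variance, the posterior is Normal; its mode equals its mean, the precision-weighted average.
Prior precision 1/σ₀² = 1/5 = 0.2; data precision n/σ² = 20/5 = 4.
μ̂ = (0.2·11 + 4·13.92) / (0.2 + 4) = 57.88/4.2 = 1447/105 ≈ 13.781.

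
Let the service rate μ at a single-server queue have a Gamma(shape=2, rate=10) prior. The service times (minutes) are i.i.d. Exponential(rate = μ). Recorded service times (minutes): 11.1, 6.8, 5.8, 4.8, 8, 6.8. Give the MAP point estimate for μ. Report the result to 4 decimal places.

μ̂_MAP = 0.1313

The Exponential(rate=μ) likelihood is ∝ μ^n e^(−μΣtᵢ). Here n = 6 and Σtᵢ = 11.1 + 6.8 + 5.8 + 4.8 + 8 + 6.8 = 43.3.
Posterior ∝ μe^(−10μ) · μ^6e^(−43.3μ) = μ^7e^(−53.3μ), i.e. Gamma(8, 53.3).
Mode = (a−1)/b = 7/53.3 ≈ 0.1313.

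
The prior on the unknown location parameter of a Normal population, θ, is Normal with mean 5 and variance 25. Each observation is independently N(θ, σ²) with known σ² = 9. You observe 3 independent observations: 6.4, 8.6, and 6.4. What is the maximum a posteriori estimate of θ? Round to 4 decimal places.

n = 3; x̄ = (6.4 + 8.6 + 6.4)/3 = 21.4/3 = 107/15 ≈ 7.1333.
For a Normal prior and Normal likelihood with known variance, the posterior is Normal; its mode equals its mean, the precision-weighted average.
Prior precision 1/σ₀² = 1/25 = 0.04; data precision n/σ² = 3/9 = 1/3.
θ̂ = (0.04·5 + (1/3)·(107/15)) / (0.04 + 1/3) = (116/45)/(28/75) = 145/21 ≈ 6.9048.

θ̂_MAP = 6.9048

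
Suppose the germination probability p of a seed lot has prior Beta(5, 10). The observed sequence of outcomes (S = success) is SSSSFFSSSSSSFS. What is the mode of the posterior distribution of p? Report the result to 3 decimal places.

Prior: Beta(5, 10).
Data: 11 successes in 14 trials (from the sequence). The binomial likelihood contributes p^11(1−p)^3, so the posterior is Beta(5+11, 10+3) = Beta(16, 13).
For Beta(a, b) with a, b > 1 the mode is (a−1)/(a+b−2) = 15/27 ≈ 0.556.

p̂_MAP = 0.556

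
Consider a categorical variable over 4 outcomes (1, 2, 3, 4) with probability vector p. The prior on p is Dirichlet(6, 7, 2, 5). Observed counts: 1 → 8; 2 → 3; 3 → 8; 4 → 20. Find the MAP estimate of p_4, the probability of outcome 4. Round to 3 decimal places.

The posterior is Dirichlet(αᵢ + nᵢ) = Dirichlet(14, 10, 10, 25).
For a Dirichlet(a₁,…,a_K) with all aᵢ > 1, the mode has j-th component (aⱼ − 1)/(Σaᵢ − K).
Here Σaᵢ = 59 and K = 4, so p_4 = (25 − 1)/(59 − 4) = 24/55 ≈ 0.436.

MAP estimate: 0.436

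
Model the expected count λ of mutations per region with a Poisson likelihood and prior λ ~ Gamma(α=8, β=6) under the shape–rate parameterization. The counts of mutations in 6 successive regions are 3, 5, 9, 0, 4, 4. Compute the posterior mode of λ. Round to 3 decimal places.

Σxᵢ = 3+5+9+0+4+4 = 25, with n = 6.
Posterior ∝ λ^7e^(−6λ) · λ^25e^(−6λ) = λ^32e^(−12λ), i.e. Gamma(shape=33, rate=12).
The mode of a Gamma(a, b) with a ≥ 1 (shape–rate) is (a−1)/b = 32/12 ≈ 2.667.

λ̂_MAP = 2.667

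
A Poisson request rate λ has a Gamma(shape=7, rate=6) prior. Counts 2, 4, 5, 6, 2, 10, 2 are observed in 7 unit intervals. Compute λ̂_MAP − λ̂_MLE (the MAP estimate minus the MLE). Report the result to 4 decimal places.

MAP − MLE = -1.5824

Σxᵢ = 31. Posterior is Gamma(38, 13); MAP = (38−1)/13 = 37/13 ≈ 2.84615.
MLE = x̄ = 31/7 ≈ 4.42857.
Difference = 37/13 − 31/7 = -144/91 ≈ -1.5824.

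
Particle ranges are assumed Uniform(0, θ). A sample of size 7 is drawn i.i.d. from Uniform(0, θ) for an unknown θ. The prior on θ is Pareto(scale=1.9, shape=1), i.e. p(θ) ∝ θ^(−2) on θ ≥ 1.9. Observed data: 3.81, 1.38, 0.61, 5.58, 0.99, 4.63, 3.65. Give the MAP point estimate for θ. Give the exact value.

θ̂_MAP = 5.58

The Uniform(0, θ) likelihood is θ^(−n) for θ ≥ max(xᵢ), zero otherwise. Here max(xᵢ) = 5.58.
Posterior ∝ θ^(−2) · θ^(−7) = θ^(−9) on θ ≥ max(1.9, 5.58) = 5.58.
This density is strictly decreasing in θ, so the posterior mode lies at the lower boundary of the support.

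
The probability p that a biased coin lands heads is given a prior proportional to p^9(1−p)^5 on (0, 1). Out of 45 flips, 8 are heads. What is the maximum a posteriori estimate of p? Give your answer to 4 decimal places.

The prior density ∝ p^9(1−p)^5 is the kernel of Beta(10, 6).
Data: 8 successes in 45 trials. The binomial likelihood contributes p^8(1−p)^37, so the posterior is Beta(10+8, 6+37) = Beta(18, 43).
For Beta(a, b) with a, b > 1 the mode is (a−1)/(a+b−2) = 17/59 ≈ 0.2881.

p̂_MAP = 0.2881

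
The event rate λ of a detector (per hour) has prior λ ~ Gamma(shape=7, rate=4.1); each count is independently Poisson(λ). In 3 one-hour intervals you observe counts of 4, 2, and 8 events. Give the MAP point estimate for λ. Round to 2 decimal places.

λ̂_MAP = 2.82

Σxᵢ = 4+2+8 = 14, with n = 3.
Posterior ∝ λ^6e^(−4.1λ) · λ^14e^(−3λ) = λ^20e^(−7.1λ), i.e. Gamma(shape=21, rate=7.1).
The mode of a Gamma(a, b) with a ≥ 1 (shape–rate) is (a−1)/b = 20/7.1 ≈ 2.82.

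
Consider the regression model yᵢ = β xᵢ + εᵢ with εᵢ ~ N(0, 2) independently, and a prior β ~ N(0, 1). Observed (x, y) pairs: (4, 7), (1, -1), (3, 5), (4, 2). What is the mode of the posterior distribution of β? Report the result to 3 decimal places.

log p(β | y) = −Σ(yᵢ − βxᵢ)²/(2·2) − β²/(2·1) + const.
Setting the derivative to zero: Σxᵢ(yᵢ − βxᵢ)/2 − β/1 = 0, so β = Σxᵢyᵢ / (Σxᵢ² + σ²/τ²).
Σxᵢyᵢ = 4·7 + 1·(-1) + 3·5 + 4·2 = 50; Σxᵢ² = 42; σ²/τ² = 2.
β̂_MAP = 50 / (42 + 2) = 50/44 ≈ 1.136.

β̂_MAP = 1.136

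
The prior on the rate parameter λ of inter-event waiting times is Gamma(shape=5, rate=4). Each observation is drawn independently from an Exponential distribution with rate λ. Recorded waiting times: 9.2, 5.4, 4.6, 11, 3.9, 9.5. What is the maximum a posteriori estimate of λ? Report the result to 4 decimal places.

The Exponential(rate=λ) likelihood is ∝ λ^n e^(−λΣtᵢ). Here n = 6 and Σtᵢ = 9.2 + 5.4 + 4.6 + 11 + 3.9 + 9.5 = 43.6.
Posterior ∝ λ^4e^(−4λ) · λ^6e^(−43.6λ) = λ^10e^(−47.6λ), i.e. Gamma(11, 47.6).
Mode = (a−1)/b = 10/47.6 ≈ 0.2101.

λ̂_MAP = 0.2101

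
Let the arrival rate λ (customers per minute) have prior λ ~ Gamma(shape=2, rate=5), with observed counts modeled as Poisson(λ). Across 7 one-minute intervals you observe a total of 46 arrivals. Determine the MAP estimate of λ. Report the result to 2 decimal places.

Σxᵢ = 46, n = 7.
Posterior ∝ λe^(−5λ) · λ^46e^(−7λ) = λ^47e^(−12λ), i.e. Gamma(shape=48, rate=12).
The mode of a Gamma(a, b) with a ≥ 1 (shape–rate) is (a−1)/b = 47/12 ≈ 3.92.

λ̂_MAP = 3.92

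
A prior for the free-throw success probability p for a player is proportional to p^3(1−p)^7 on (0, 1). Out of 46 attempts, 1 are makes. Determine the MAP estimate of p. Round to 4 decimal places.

p̂_MAP = 0.0714

The prior density ∝ p^3(1−p)^7 is the kernel of Beta(4, 8).
Data: 1 success in 46 trials. The binomial likelihood contributes p(1−p)^45, so the posterior is Beta(4+1, 8+45) = Beta(5, 53).
For Beta(a, b) with a, b > 1 the mode is (a−1)/(a+b−2) = 4/56 ≈ 0.0714.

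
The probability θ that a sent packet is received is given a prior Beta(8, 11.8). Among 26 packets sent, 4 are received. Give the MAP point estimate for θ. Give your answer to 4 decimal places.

θ̂_MAP = 0.2511

Prior: Beta(8, 11.8).
Data: 4 successes in 26 trials. The binomial likelihood contributes θ^4(1−θ)^22, so the posterior is Beta(8+4, 11.8+22) = Beta(12, 33.8).
For Beta(a, b) with a, b > 1 the mode is (a−1)/(a+b−2) = 11/43.8 ≈ 0.2511.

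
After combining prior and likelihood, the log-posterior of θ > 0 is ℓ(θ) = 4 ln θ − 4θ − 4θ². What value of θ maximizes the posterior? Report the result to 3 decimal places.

ℓ'(θ) = 4/θ − 4 − 8θ. Setting this to zero and multiplying by θ: 8θ² + 4θ − 4 = 0.
θ = (−4 + √(4² + 4·8·4)) / (2·8) = (−4 + √144) / 16 = (−4 + 12)/16 = 1/2.
ℓ''(θ) = −4/θ² − 8 < 0, confirming a maximum.

θ̂_MAP = 0.500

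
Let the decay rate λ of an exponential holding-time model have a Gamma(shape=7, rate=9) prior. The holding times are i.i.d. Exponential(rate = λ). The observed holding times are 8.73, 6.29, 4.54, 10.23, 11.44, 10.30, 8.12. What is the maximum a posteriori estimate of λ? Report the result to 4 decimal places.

The Exponential(rate=λ) likelihood is ∝ λ^n e^(−λΣtᵢ). Here n = 7 and Σtᵢ = 8.73 + 6.29 + 4.54 + 10.23 + 11.44 + 10.30 + 8.12 = 59.65.
Posterior ∝ λ^6e^(−9λ) · λ^7e^(−59.65λ) = λ^13e^(−68.65λ), i.e. Gamma(14, 68.65).
Mode = (a−1)/b = 13/68.65 ≈ 0.1894.

λ̂_MAP = 0.1894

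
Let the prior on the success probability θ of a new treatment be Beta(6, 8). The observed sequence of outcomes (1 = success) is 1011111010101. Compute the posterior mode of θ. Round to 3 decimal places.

Prior: Beta(6, 8).
Data: 9 successes in 13 trials (from the sequence). The binomial likelihood contributes θ^9(1−θ)^4, so the posterior is Beta(6+9, 8+4) = Beta(15, 12).
For Beta(a, b) with a, b > 1 the mode is (a−1)/(a+b−2) = 14/25 ≈ 0.560.

θ̂_MAP = 0.560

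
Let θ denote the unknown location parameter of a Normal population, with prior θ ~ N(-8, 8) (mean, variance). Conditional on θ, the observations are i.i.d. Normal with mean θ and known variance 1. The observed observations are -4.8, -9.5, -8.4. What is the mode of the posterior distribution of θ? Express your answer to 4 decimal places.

θ̂_MAP = -7.5840

n = 3; x̄ = ((-4.8) + (-9.5) + (-8.4))/3 = -22.7/3 = -227/30 ≈ -7.5667.
For a Normal prior and Normal likelihood with known variance, the posterior is Normal; its mode equals its mean, the precision-weighted average.
Prior precision 1/σ₀² = 1/8 = 0.125; data precision n/σ² = 3/1 = 3.
θ̂ = (0.125·(-8) + 3·(-227/30)) / (0.125 + 3) = (-23.7)/3.125 = -7.5840.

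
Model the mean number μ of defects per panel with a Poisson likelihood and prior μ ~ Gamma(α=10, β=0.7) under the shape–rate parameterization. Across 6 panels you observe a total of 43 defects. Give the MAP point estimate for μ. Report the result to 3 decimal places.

μ̂_MAP = 7.761

Σxᵢ = 43, n = 6.
Posterior ∝ μ^9e^(−0.7μ) · μ^43e^(−6μ) = μ^52e^(−6.7μ), i.e. Gamma(shape=53, rate=6.7).
The mode of a Gamma(a, b) with a ≥ 1 (shape–rate) is (a−1)/b = 52/6.7 ≈ 7.761.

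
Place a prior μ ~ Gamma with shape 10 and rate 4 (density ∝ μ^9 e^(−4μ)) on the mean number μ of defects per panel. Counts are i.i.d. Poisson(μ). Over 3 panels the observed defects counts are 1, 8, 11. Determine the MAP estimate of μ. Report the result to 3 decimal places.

μ̂_MAP = 4.143

Σxᵢ = 1+8+11 = 20, with n = 3.
Posterior ∝ μ^9e^(−4μ) · μ^20e^(−3μ) = μ^29e^(−7μ), i.e. Gamma(shape=30, rate=7).
The mode of a Gamma(a, b) with a ≥ 1 (shape–rate) is (a−1)/b = 29/7 ≈ 4.143.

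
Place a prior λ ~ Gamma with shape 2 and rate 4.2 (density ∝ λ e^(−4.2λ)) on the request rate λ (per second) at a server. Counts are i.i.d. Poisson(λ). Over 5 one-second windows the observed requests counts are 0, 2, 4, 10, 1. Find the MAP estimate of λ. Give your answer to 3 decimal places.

λ̂_MAP = 1.957

Σxᵢ = 0+2+4+10+1 = 17, with n = 5.
Posterior ∝ λe^(−4.2λ) · λ^17e^(−5λ) = λ^18e^(−9.2λ), i.e. Gamma(shape=19, rate=9.2).
The mode of a Gamma(a, b) with a ≥ 1 (shape–rate) is (a−1)/b = 18/9.2 ≈ 1.957.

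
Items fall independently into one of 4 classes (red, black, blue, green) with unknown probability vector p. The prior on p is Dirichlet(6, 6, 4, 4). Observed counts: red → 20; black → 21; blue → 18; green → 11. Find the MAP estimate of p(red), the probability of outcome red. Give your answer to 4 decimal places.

The posterior is Dirichlet(αᵢ + nᵢ) = Dirichlet(26, 27, 22, 15).
For a Dirichlet(a₁,…,a_K) with all aᵢ > 1, the mode has j-th component (aⱼ − 1)/(Σaᵢ − K).
Here Σaᵢ = 90 and K = 4, so p(red) = (26 − 1)/(90 − 4) = 25/86 ≈ 0.2907.

MAP estimate of p(red) = 0.2907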